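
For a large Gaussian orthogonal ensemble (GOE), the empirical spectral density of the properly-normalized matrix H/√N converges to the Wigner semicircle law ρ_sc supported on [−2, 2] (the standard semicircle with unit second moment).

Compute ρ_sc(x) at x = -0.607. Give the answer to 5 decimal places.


ρ_sc(x) = (1/(2π)) √(4 − x²). With x = -0.607:
  4 − x² = 4 − (-0.607)² = 4 − 0.368449 = 3.631551.
  √(4 − x²) = 1.905663.
  1/(2π) = 0.159155.
  ρ_sc(-0.607) = 0.159155 · 1.905663 = 0.303296.

Rounded to 5 decimal places: ρ_sc(-0.607) ≈ 0.30330.


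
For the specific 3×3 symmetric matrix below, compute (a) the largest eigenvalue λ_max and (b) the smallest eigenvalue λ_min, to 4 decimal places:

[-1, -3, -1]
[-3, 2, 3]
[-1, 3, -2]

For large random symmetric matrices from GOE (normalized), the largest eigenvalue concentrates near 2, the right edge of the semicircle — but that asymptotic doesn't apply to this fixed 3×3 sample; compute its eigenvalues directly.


Since M is real symmetric, all three eigenvalues are real; they are the roots of det(λI − M) = λ³ − (tr M) λ² + s λ − det M, where s is the sum of the principal 2×2 minors.
tr M = -1 + 2 + (-2) = -1.
s = ((-1)·2 − (-3)²) + ((-1)·(-2) − (-1)²) + (2·(-2) − 3²) = -11 + 1 + (-13) = -23.
det M (expand along row 1) = (-1)·(-13) − (-3)·9 + (-1)·(-7) = 47.
Characteristic polynomial: λ³ + λ² − 23λ − 47 = 0.
Substitute λ = y + (tr M)/3 = y − 0.333333 to remove the quadratic term: y³ + p·y + q = 0 with p = s − (tr M)²/3 = -23.333333 and q = −2(tr M)³/27 + (tr M)·s/3 − det M = -39.259259.
Three real roots ⇒ use the trigonometric (Viète) form: r = 2√(−p/3) = 5.577734, φ = arccos(3q/(p·r)) = arccos(0.904959) = 0.439513 rad.
y_k = r·cos(φ/3 − 2πk/3) for k = 0, 1, 2 gives y = 5.517981, -2.053836, -3.464146.
λ_k = y_k − 0.333333 gives λ = 5.1846, -2.3872, -3.7975 (check: the sum is -1.0000 = tr M).

Hence λ_max = 5.1846 and λ_min = -3.7975.


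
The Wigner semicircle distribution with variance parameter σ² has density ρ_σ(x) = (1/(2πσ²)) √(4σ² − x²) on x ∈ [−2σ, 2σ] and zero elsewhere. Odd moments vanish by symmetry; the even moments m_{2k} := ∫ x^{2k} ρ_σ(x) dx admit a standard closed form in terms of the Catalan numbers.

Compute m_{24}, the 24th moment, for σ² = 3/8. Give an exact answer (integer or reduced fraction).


By the scaled semicircle moment identity, m_{2k} = σ^{2k} · C_k with k = 12.
C_12 = (1/(k+1)) · C(2k, k) = (1/13) · C(24, 12) = (1/13) · 2704156 = 208012.
σ^{2k} = (σ²)^k = (3/8)^12 = 531441/68719476736.

Therefore m_{24} = σ^{24} · C_12 = (531441/68719476736) · 208012 = 27636526323/17179869184.


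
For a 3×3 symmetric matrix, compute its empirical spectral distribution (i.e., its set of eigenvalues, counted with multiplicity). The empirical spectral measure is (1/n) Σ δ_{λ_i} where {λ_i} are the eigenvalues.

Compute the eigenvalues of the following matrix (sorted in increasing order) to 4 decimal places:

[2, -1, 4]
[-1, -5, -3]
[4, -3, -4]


Since M is real symmetric, all three eigenvalues are real; they are the roots of det(λI − M) = λ³ − (tr M) λ² + s λ − det M, where s is the sum of the principal 2×2 minors.
tr M = 2 + (-5) + (-4) = -7.
s = (2·(-5) − (-1)²) + (2·(-4) − 4²) + ((-5)·(-4) − (-3)²) = -11 + (-24) + 11 = -24.
det M (expand along row 1) = 2·11 − (-1)·16 + 4·23 = 130.
Characteristic polynomial: λ³ + 7λ² − 24λ − 130 = 0.
Substitute λ = y + (tr M)/3 = y − 2.333333 to remove the quadratic term: y³ + p·y + q = 0 with p = s − (tr M)²/3 = -40.333333 and q = −2(tr M)³/27 + (tr M)·s/3 − det M = -48.592593.
Three real roots ⇒ use the trigonometric (Viète) form: r = 2√(−p/3) = 7.333333, φ = arccos(3q/(p·r)) = arccos(0.492863) = 1.055420 rad.
y_k = r·cos(φ/3 − 2πk/3) for k = 0, 1, 2 gives y = 6.884179, -1.253622, -5.630557.
λ_k = y_k − 2.333333 gives λ = 4.5508, -3.5870, -7.9639 (check: the sum is -7.0000 = tr M).

Eigenvalues sorted in increasing order: [-7.9639, -3.5870, 4.5508].


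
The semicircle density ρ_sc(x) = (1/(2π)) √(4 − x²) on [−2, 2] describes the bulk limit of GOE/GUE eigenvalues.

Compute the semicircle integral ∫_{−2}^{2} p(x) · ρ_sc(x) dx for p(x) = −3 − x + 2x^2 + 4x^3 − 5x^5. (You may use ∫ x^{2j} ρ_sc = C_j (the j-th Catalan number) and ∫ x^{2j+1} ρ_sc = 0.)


Write p(x) = Σ a_i x^i, split into monomials and integrate each against ρ_sc separately.
Using ∫ x^{2j} ρ_sc = C_j = (1/(j+1)) C(2j, j) (Catalan numbers) and ∫ x^{2j+1} ρ_sc = 0 (odd monomials vanish by symmetry):
  i = 0 (even): a_0 · C_{0} = -3 · 1 = -3
  i = 1 (odd): ∫ x^1 ρ_sc = 0 (vanishes)
  i = 2 (even): a_2 · C_{1} = 2 · 1 = 2
  i = 3 (odd): ∫ x^3 ρ_sc = 0 (vanishes)
  i = 5 (odd): ∫ x^5 ρ_sc = 0 (vanishes)

Summing the contributions: ∫_{−2}^{2} p(x) ρ_sc(x) dx = (-3) + 2 = -1.


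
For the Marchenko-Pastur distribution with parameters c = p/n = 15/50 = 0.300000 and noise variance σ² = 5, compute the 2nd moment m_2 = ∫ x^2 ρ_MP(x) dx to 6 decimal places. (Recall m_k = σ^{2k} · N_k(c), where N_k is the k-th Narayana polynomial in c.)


E[X²] = σ⁴ (1 + c) (second MP moment). With σ² = 5 (so σ⁴ = 25) and c = 15/50 = 0.300000: E[X²] = 25 · (1 + 0.300000) = 25 · 1.300000.

So E[X^2] = 32.500000.


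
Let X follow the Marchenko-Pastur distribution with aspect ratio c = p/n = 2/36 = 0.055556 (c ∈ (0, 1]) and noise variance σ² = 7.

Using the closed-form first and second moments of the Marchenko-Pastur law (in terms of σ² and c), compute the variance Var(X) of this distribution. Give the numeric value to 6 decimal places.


Recall the MP moments m_1 = E[X] = σ² and m_2 = E[X²] = σ⁴ (1 + c).
m_1 = E[X] = σ² = 7, so m_1² = 49.
m_2 = E[X²] = σ⁴ (1 + c) = 49 · (1 + 0.055556) = 49 · 1.055556 = 51.722222.
(Note m_2 − m_1² simplifies to c · σ⁴ = 0.055556 · 49.)

Var(X) = m_2 − m_1² = 51.722222 − 49 = 2.722222.


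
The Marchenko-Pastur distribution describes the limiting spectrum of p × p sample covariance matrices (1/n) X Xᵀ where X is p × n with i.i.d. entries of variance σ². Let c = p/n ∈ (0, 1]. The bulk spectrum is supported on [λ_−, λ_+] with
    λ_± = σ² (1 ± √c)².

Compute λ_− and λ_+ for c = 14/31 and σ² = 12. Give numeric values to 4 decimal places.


c = 14/31 = 0.451613; √c = 0.672022.
λ_− = σ² (1 − √c)² = 12 · (1 − 0.672022)² = 12 · (0.327978)² = 1.290839.
λ_+ = σ² (1 + √c)² = 12 · (1 + 0.672022)² = 12 · (1.672022)² = 33.547871.

Rounded to 4 decimal places: λ_− ≈ 1.2908, λ_+ ≈ 33.5479.


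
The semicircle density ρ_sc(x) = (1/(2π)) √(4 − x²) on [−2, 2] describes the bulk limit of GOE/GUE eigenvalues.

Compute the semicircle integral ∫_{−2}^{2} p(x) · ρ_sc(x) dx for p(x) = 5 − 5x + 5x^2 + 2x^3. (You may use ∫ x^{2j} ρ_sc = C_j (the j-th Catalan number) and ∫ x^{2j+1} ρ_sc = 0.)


Write p(x) = Σ a_i x^i, split into monomials and integrate each against ρ_sc separately.
Using ∫ x^{2j} ρ_sc = C_j = (1/(j+1)) C(2j, j) (Catalan numbers) and ∫ x^{2j+1} ρ_sc = 0 (odd monomials vanish by symmetry):
  i = 0 (even): a_0 · C_{0} = 5 · 1 = 5
  i = 1 (odd): ∫ x^1 ρ_sc = 0 (vanishes)
  i = 2 (even): a_2 · C_{1} = 5 · 1 = 5
  i = 3 (odd): ∫ x^3 ρ_sc = 0 (vanishes)

Summing the contributions: ∫_{−2}^{2} p(x) ρ_sc(x) dx = 5 + 5 = 10.


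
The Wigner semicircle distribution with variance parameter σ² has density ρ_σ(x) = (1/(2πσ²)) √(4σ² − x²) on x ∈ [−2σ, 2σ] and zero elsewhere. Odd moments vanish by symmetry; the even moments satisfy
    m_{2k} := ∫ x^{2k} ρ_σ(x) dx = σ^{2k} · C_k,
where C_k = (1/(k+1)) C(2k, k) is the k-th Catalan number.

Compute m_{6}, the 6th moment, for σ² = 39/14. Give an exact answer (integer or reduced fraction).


By the scaled semicircle moment identity, m_{2k} = σ^{2k} · C_k with k = 3.
C_3 = (1/(k+1)) · C(2k, k) = (1/4) · C(6, 3) = (1/4) · 20 = 5.
σ^{2k} = (σ²)^k = (39/14)^3 = 59319/2744.

Therefore m_{6} = σ^{6} · C_3 = (59319/2744) · 5 = 296595/2744.


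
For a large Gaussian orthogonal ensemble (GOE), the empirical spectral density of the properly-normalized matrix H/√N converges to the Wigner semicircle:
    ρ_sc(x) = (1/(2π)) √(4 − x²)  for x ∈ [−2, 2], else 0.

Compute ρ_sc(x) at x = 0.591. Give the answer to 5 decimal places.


ρ_sc(x) = (1/(2π)) √(4 − x²). With x = 0.591:
  4 − x² = 4 − (0.591)² = 4 − 0.349281 = 3.650719.
  √(4 − x²) = 1.910685.
  1/(2π) = 0.159155.
  ρ_sc(0.591) = 0.159155 · 1.910685 = 0.304095.

Rounded to 5 decimal places: ρ_sc(0.591) ≈ 0.30410.


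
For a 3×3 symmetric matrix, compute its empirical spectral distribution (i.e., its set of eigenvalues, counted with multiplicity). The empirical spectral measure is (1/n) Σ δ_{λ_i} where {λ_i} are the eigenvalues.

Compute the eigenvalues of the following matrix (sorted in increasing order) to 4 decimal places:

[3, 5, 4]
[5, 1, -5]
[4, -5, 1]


Since M is real symmetric, all three eigenvalues are real; they are the roots of det(λI − M) = λ³ − (tr M) λ² + s λ − det M, where s is the sum of the principal 2×2 minors.
tr M = 3 + 1 + 1 = 5.
s = (3·1 − 5²) + (3·1 − 4²) + (1·1 − (-5)²) = -22 + (-13) + (-24) = -59.
det M (expand along row 1) = 3·(-24) − 5·25 + 4·(-29) = -313.
Characteristic polynomial: λ³ − 5λ² − 59λ + 313 = 0.
Substitute λ = y + (tr M)/3 = y + 1.666667 to remove the quadratic term: y³ + p·y + q = 0 with p = s − (tr M)²/3 = -67.333333 and q = −2(tr M)³/27 + (tr M)·s/3 − det M = 205.407407.
Three real roots ⇒ use the trigonometric (Viète) form: r = 2√(−p/3) = 9.475114, φ = arccos(3q/(p·r)) = arccos(-0.965879) = 2.879613 rad.
y_k = r·cos(φ/3 − 2πk/3) for k = 0, 1, 2 gives y = 5.435168, 4.003841, -9.439008.
λ_k = y_k + 1.666667 gives λ = 7.1018, 5.6705, -7.7723 (check: the sum is 5.0000 = tr M).

Eigenvalues sorted in increasing order: [-7.7723, 5.6705, 7.1018].


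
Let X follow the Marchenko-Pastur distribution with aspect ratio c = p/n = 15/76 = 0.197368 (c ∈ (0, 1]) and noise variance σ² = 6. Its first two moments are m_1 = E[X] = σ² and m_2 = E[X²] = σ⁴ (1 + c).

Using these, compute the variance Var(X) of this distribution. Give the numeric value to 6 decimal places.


m_1 = E[X] = σ² = 6, so m_1² = 36.
m_2 = E[X²] = σ⁴ (1 + c) = 36 · (1 + 0.197368) = 36 · 1.197368 = 43.105263.
(Note m_2 − m_1² simplifies to c · σ⁴ = 0.197368 · 36.)

Var(X) = m_2 − m_1² = 43.105263 − 36 = 7.105263.


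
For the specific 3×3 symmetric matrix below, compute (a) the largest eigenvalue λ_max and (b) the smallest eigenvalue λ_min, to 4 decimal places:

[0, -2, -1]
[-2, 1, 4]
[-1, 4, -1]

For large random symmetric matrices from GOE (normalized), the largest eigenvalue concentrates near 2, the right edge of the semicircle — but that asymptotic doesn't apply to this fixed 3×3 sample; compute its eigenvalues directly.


Since M is real symmetric, all three eigenvalues are real; they are the roots of det(λI − M) = λ³ − (tr M) λ² + s λ − det M, where s is the sum of the principal 2×2 minors.
tr M = 0 + 1 + (-1) = 0.
s = (0·1 − (-2)²) + (0·(-1) − (-1)²) + (1·(-1) − 4²) = -4 + (-1) + (-17) = -22.
det M (expand along row 1) = 0·(-17) − (-2)·6 + (-1)·(-7) = 19.
Characteristic polynomial: λ³ − 22λ − 19 = 0.
Substitute λ = y + (tr M)/3 = y + 0.000000 to remove the quadratic term: y³ + p·y + q = 0 with p = s − (tr M)²/3 = -22.000000 and q = −2(tr M)³/27 + (tr M)·s/3 − det M = -19.000000.
Three real roots ⇒ use the trigonometric (Viète) form: r = 2√(−p/3) = 5.416026, φ = arccos(3q/(p·r)) = arccos(0.478378) = 1.071989 rad.
y_k = r·cos(φ/3 − 2πk/3) for k = 0, 1, 2 gives y = 5.073918, -0.896374, -4.177544.
λ_k = y_k + 0.000000 gives λ = 5.0739, -0.8964, -4.1775 (check: the sum is 0.0000 = tr M).

Hence λ_max = 5.0739 and λ_min = -4.1775.


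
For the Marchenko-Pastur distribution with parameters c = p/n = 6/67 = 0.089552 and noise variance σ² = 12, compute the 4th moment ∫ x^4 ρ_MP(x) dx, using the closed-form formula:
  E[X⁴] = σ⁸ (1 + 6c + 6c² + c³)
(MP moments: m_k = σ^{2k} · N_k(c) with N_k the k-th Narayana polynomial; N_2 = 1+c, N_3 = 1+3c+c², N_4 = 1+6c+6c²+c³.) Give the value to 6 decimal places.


E[X⁴] = σ⁸ (1 + 6c + 6c² + c³) (fourth MP moment). With σ² = 12 (so σ⁸ = 20736) and c = 6/67 = 0.089552: E[X⁴] = 20736 · (1 + 6·0.089552 + 6·(0.089552)² + (0.089552)³) = 20736 · 1.586149.

So E[X^4] = 32890.390374.


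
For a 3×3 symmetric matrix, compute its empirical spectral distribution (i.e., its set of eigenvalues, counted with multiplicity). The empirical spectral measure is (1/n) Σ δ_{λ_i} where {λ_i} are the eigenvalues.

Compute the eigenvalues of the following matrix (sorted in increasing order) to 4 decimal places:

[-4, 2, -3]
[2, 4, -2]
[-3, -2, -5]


Since M is real symmetric, all three eigenvalues are real; they are the roots of det(λI − M) = λ³ − (tr M) λ² + s λ − det M, where s is the sum of the principal 2×2 minors.
tr M = -4 + 4 + (-5) = -5.
s = ((-4)·4 − 2²) + ((-4)·(-5) − (-3)²) + (4·(-5) − (-2)²) = -20 + 11 + (-24) = -33.
det M (expand along row 1) = (-4)·(-24) − 2·(-16) + (-3)·8 = 104.
Characteristic polynomial: λ³ + 5λ² − 33λ − 104 = 0.
Substitute λ = y + (tr M)/3 = y − 1.666667 to remove the quadratic term: y³ + p·y + q = 0 with p = s − (tr M)²/3 = -41.333333 and q = −2(tr M)³/27 + (tr M)·s/3 − det M = -39.740741.
Three real roots ⇒ use the trigonometric (Viète) form: r = 2√(−p/3) = 7.423686, φ = arccos(3q/(p·r)) = arccos(0.388541) = 1.171748 rad.
y_k = r·cos(φ/3 − 2πk/3) for k = 0, 1, 2 gives y = 6.864588, -0.984560, -5.880029.
λ_k = y_k − 1.666667 gives λ = 5.1979, -2.6512, -7.5467 (check: the sum is -5.0000 = tr M).

Eigenvalues sorted in increasing order: [-7.5467, -2.6512, 5.1979].


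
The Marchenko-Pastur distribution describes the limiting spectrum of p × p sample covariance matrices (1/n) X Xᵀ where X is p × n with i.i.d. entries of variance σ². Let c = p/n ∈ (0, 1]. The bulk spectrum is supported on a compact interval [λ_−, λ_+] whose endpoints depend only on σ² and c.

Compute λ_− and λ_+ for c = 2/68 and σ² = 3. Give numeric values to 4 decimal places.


c = 2/68 = 0.029412; √c = 0.171499.
λ_− = σ² (1 − √c)² = 3 · (1 − 0.171499)² = 3 · (0.828501)² = 2.059244.
λ_+ = σ² (1 + √c)² = 3 · (1 + 0.171499)² = 3 · (1.171499)² = 4.117227.

Rounded to 4 decimal places: λ_− ≈ 2.0592, λ_+ ≈ 4.1172.


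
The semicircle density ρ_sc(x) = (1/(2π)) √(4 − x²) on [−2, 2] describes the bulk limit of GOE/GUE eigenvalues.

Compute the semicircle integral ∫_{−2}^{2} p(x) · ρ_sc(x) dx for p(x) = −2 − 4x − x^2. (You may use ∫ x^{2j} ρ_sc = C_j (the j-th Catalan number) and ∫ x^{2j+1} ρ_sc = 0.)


Write p(x) = Σ a_i x^i, split into monomials and integrate each against ρ_sc separately.
Using ∫ x^{2j} ρ_sc = C_j = (1/(j+1)) C(2j, j) (Catalan numbers) and ∫ x^{2j+1} ρ_sc = 0 (odd monomials vanish by symmetry):
  i = 0 (even): a_0 · C_{0} = -2 · 1 = -2
  i = 1 (odd): ∫ x^1 ρ_sc = 0 (vanishes)
  i = 2 (even): a_2 · C_{1} = -1 · 1 = -1

Summing the contributions: ∫_{−2}^{2} p(x) ρ_sc(x) dx = (-2) + (-1) = -3.


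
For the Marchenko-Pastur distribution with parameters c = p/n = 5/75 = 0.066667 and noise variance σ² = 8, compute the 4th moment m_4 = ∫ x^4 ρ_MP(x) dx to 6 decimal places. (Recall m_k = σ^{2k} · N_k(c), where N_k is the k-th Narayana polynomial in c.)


E[X⁴] = σ⁸ (1 + 6c + 6c² + c³) (fourth MP moment). With σ² = 8 (so σ⁸ = 4096) and c = 5/75 = 0.066667: E[X⁴] = 4096 · (1 + 6·0.066667 + 6·(0.066667)² + (0.066667)³) = 4096 · 1.426963.

So E[X^4] = 5844.840296.


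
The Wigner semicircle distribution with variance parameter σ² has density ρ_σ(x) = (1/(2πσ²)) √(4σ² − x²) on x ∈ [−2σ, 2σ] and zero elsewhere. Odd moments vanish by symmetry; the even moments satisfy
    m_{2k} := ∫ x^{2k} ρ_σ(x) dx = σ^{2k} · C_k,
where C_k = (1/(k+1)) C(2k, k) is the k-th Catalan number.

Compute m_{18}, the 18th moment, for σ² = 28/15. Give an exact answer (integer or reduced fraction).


By the scaled semicircle moment identity, m_{2k} = σ^{2k} · C_k with k = 9.
C_9 = (1/(k+1)) · C(2k, k) = (1/10) · C(18, 9) = (1/10) · 48620 = 4862.
σ^{2k} = (σ²)^k = (28/15)^9 = 10578455953408/38443359375.

Therefore m_{18} = σ^{18} · C_9 = (10578455953408/38443359375) · 4862 = 51432452845469696/38443359375.


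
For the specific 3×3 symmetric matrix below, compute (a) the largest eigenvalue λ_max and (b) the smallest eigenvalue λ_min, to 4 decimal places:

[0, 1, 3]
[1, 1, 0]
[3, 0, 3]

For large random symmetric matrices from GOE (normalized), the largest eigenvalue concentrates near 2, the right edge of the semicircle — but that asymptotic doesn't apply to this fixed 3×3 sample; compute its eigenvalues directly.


Since M is real symmetric, all three eigenvalues are real; they are the roots of det(λI − M) = λ³ − (tr M) λ² + s λ − det M, where s is the sum of the principal 2×2 minors.
tr M = 0 + 1 + 3 = 4.
s = (0·1 − 1²) + (0·3 − 3²) + (1·3 − 0²) = -1 + (-9) + 3 = -7.
det M (expand along row 1) = 0·3 − 1·3 + 3·(-3) = -12.
Characteristic polynomial: λ³ − 4λ² − 7λ + 12 = 0.
Substitute λ = y + (tr M)/3 = y + 1.333333 to remove the quadratic term: y³ + p·y + q = 0 with p = s − (tr M)²/3 = -12.333333 and q = −2(tr M)³/27 + (tr M)·s/3 − det M = -2.074074.
Three real roots ⇒ use the trigonometric (Viète) form: r = 2√(−p/3) = 4.055175, φ = arccos(3q/(p·r)) = arccos(0.124410) = 1.446063 rad.
y_k = r·cos(φ/3 − 2πk/3) for k = 0, 1, 2 gives y = 3.593128, -0.168556, -3.424571.
λ_k = y_k + 1.333333 gives λ = 4.9265, 1.1648, -2.0912 (check: the sum is 4.0000 = tr M).

Hence λ_max = 4.9265 and λ_min = -2.0912.


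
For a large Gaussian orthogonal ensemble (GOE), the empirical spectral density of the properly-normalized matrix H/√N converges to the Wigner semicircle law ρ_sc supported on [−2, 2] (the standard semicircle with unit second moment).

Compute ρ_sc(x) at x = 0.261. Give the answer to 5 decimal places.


ρ_sc(x) = (1/(2π)) √(4 − x²). With x = 0.261:
  4 − x² = 4 − (0.261)² = 4 − 0.068121 = 3.931879.
  √(4 − x²) = 1.982897.
  1/(2π) = 0.159155.
  ρ_sc(0.261) = 0.159155 · 1.982897 = 0.315588.

Rounded to 5 decimal places: ρ_sc(0.261) ≈ 0.31559.


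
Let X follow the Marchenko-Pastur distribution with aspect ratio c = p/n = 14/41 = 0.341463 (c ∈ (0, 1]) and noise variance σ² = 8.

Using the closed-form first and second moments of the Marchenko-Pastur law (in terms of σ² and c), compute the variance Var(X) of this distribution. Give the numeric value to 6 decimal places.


Recall the MP moments m_1 = E[X] = σ² and m_2 = E[X²] = σ⁴ (1 + c).
m_1 = E[X] = σ² = 8, so m_1² = 64.
m_2 = E[X²] = σ⁴ (1 + c) = 64 · (1 + 0.341463) = 64 · 1.341463 = 85.853659.
(Note m_2 − m_1² simplifies to c · σ⁴ = 0.341463 · 64.)

Var(X) = m_2 − m_1² = 85.853659 − 64 = 21.853659.


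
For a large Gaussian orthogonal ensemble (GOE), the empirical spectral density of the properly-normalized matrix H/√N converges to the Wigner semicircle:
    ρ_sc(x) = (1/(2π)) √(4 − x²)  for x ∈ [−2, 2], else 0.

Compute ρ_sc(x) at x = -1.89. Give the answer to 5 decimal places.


ρ_sc(x) = (1/(2π)) √(4 − x²). With x = -1.89:
  4 − x² = 4 − (-1.89)² = 4 − 3.572100 = 0.427900.
  √(4 − x²) = 0.654141.
  1/(2π) = 0.159155.
  ρ_sc(-1.89) = 0.159155 · 0.654141 = 0.104110.

Rounded to 5 decimal places: ρ_sc(-1.89) ≈ 0.10411.


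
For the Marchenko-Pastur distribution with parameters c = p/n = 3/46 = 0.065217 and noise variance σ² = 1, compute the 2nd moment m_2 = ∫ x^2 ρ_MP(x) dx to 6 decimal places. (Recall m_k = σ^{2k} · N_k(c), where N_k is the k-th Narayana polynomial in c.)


E[X²] = σ⁴ (1 + c) (second MP moment). With σ² = 1 (so σ⁴ = 1) and c = 3/46 = 0.065217: E[X²] = 1 · (1 + 0.065217) = 1 · 1.065217.

So E[X^2] = 1.065217.


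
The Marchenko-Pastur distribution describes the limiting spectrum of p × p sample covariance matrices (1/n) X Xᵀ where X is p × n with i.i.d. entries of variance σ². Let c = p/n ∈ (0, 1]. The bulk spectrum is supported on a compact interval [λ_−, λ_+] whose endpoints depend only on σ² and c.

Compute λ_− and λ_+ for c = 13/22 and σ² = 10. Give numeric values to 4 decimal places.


c = 13/22 = 0.590909; √c = 0.768706.
λ_− = σ² (1 − √c)² = 10 · (1 − 0.768706)² = 10 · (0.231294)² = 0.534969.
λ_+ = σ² (1 + √c)² = 10 · (1 + 0.768706)² = 10 · (1.768706)² = 31.283213.

Rounded to 4 decimal places: λ_− ≈ 0.5350, λ_+ ≈ 31.2832.


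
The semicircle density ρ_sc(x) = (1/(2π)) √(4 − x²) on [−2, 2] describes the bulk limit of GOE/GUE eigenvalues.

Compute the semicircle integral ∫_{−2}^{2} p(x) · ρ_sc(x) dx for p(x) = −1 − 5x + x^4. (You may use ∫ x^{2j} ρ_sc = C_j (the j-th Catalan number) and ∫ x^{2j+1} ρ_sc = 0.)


Write p(x) = Σ a_i x^i, split into monomials and integrate each against ρ_sc separately.
Using ∫ x^{2j} ρ_sc = C_j = (1/(j+1)) C(2j, j) (Catalan numbers) and ∫ x^{2j+1} ρ_sc = 0 (odd monomials vanish by symmetry):
  i = 0 (even): a_0 · C_{0} = -1 · 1 = -1
  i = 1 (odd): ∫ x^1 ρ_sc = 0 (vanishes)
  i = 4 (even): a_4 · C_{2} = 1 · 2 = 2

Summing the contributions: ∫_{−2}^{2} p(x) ρ_sc(x) dx = (-1) + 2 = 1.


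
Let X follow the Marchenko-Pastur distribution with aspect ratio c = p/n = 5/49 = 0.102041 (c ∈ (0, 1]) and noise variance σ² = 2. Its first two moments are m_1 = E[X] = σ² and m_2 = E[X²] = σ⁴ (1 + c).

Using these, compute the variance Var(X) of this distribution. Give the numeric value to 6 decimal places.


m_1 = E[X] = σ² = 2, so m_1² = 4.
m_2 = E[X²] = σ⁴ (1 + c) = 4 · (1 + 0.102041) = 4 · 1.102041 = 4.408163.
(Note m_2 − m_1² simplifies to c · σ⁴ = 0.102041 · 4.)

Var(X) = m_2 − m_1² = 4.408163 − 4 = 0.408163.


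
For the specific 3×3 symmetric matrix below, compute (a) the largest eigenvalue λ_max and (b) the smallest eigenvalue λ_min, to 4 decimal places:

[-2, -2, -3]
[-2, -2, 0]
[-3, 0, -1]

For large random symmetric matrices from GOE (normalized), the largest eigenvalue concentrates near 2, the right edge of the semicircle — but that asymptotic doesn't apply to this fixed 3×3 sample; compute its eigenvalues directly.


Since M is real symmetric, all three eigenvalues are real; they are the roots of det(λI − M) = λ³ − (tr M) λ² + s λ − det M, where s is the sum of the principal 2×2 minors.
tr M = -2 + (-2) + (-1) = -5.
s = ((-2)·(-2) − (-2)²) + ((-2)·(-1) − (-3)²) + ((-2)·(-1) − 0²) = 0 + (-7) + 2 = -5.
det M (expand along row 1) = (-2)·2 − (-2)·2 + (-3)·(-6) = 18.
Characteristic polynomial: λ³ + 5λ² − 5λ − 18 = 0.
Substitute λ = y + (tr M)/3 = y − 1.666667 to remove the quadratic term: y³ + p·y + q = 0 with p = s − (tr M)²/3 = -13.333333 and q = −2(tr M)³/27 + (tr M)·s/3 − det M = -0.407407.
Three real roots ⇒ use the trigonometric (Viète) form: r = 2√(−p/3) = 4.216370, φ = arccos(3q/(p·r)) = arccos(0.021741) = 1.549054 rad.
y_k = r·cos(φ/3 − 2πk/3) for k = 0, 1, 2 gives y = 3.666667, -0.030558, -3.636109.
λ_k = y_k − 1.666667 gives λ = 2.0000, -1.6972, -5.3028 (check: the sum is -5.0000 = tr M).

Hence λ_max = 2.0000 and λ_min = -5.3028.


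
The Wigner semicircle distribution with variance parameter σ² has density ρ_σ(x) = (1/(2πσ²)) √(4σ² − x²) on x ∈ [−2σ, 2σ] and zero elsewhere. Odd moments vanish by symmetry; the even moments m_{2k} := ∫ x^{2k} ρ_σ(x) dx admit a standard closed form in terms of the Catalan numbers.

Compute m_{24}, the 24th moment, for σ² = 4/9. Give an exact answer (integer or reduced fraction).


By the scaled semicircle moment identity, m_{2k} = σ^{2k} · C_k with k = 12.
C_12 = (1/(k+1)) · C(2k, k) = (1/13) · C(24, 12) = (1/13) · 2704156 = 208012.
σ^{2k} = (σ²)^k = (4/9)^12 = 16777216/282429536481.

Therefore m_{24} = σ^{24} · C_12 = (16777216/282429536481) · 208012 = 3489862254592/282429536481.


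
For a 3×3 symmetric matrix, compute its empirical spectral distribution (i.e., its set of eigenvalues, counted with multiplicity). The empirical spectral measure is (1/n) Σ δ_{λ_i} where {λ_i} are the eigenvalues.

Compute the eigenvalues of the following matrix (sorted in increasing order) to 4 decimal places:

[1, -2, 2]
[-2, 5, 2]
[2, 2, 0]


Since M is real symmetric, all three eigenvalues are real; they are the roots of det(λI − M) = λ³ − (tr M) λ² + s λ − det M, where s is the sum of the principal 2×2 minors.
tr M = 1 + 5 + 0 = 6.
s = (1·5 − (-2)²) + (1·0 − 2²) + (5·0 − 2²) = 1 + (-4) + (-4) = -7.
det M (expand along row 1) = 1·(-4) − (-2)·(-4) + 2·(-14) = -40.
Characteristic polynomial: λ³ − 6λ² − 7λ + 40 = 0.
Substitute λ = y + (tr M)/3 = y + 2.000000 to remove the quadratic term: y³ + p·y + q = 0 with p = s − (tr M)²/3 = -19.000000 and q = −2(tr M)³/27 + (tr M)·s/3 − det M = 10.000000.
Three real roots ⇒ use the trigonometric (Viète) form: r = 2√(−p/3) = 5.033223, φ = arccos(3q/(p·r)) = arccos(-0.313705) = 1.889889 rad.
y_k = r·cos(φ/3 − 2πk/3) for k = 0, 1, 2 gives y = 4.067092, 0.534346, -4.601438.
λ_k = y_k + 2.000000 gives λ = 6.0671, 2.5343, -2.6014 (check: the sum is 6.0000 = tr M).

Eigenvalues sorted in increasing order: [-2.6014, 2.5343, 6.0671].


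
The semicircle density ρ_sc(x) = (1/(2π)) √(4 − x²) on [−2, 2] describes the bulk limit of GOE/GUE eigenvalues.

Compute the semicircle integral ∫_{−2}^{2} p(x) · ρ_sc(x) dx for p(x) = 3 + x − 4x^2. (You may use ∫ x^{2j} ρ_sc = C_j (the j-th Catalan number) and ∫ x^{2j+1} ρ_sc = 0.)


Write p(x) = Σ a_i x^i, split into monomials and integrate each against ρ_sc separately.
Using ∫ x^{2j} ρ_sc = C_j = (1/(j+1)) C(2j, j) (Catalan numbers) and ∫ x^{2j+1} ρ_sc = 0 (odd monomials vanish by symmetry):
  i = 0 (even): a_0 · C_{0} = 3 · 1 = 3
  i = 1 (odd): ∫ x^1 ρ_sc = 0 (vanishes)
  i = 2 (even): a_2 · C_{1} = -4 · 1 = -4

Summing the contributions: ∫_{−2}^{2} p(x) ρ_sc(x) dx = 3 + (-4) = -1.


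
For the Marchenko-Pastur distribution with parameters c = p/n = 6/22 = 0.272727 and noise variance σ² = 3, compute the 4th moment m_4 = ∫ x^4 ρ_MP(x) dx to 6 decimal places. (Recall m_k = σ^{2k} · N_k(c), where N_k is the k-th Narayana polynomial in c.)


E[X⁴] = σ⁸ (1 + 6c + 6c² + c³) (fourth MP moment). With σ² = 3 (so σ⁸ = 81) and c = 6/22 = 0.272727: E[X⁴] = 81 · (1 + 6·0.272727 + 6·(0.272727)² + (0.272727)³) = 81 · 3.102930.

So E[X^4] = 251.337340.


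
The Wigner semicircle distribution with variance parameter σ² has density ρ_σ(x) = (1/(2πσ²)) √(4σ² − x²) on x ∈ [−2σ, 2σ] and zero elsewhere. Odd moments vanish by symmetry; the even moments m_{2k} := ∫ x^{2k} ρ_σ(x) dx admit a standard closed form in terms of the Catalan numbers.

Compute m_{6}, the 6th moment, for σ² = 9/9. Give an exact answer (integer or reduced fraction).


By the scaled semicircle moment identity, m_{2k} = σ^{2k} · C_k with k = 3.
C_3 = (1/(k+1)) · C(2k, k) = (1/4) · C(6, 3) = (1/4) · 20 = 5.
σ^{2k} = (σ²)^k = (9/9)^3 = 1.

Therefore m_{6} = σ^{6} · C_3 = 1 · 5 = 5.


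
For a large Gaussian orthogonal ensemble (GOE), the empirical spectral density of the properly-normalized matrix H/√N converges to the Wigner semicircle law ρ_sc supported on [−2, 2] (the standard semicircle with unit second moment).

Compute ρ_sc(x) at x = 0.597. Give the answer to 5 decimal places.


ρ_sc(x) = (1/(2π)) √(4 − x²). With x = 0.597:
  4 − x² = 4 − (0.597)² = 4 − 0.356409 = 3.643591.
  √(4 − x²) = 1.908819.
  1/(2π) = 0.159155.
  ρ_sc(0.597) = 0.159155 · 1.908819 = 0.303798.

Rounded to 5 decimal places: ρ_sc(0.597) ≈ 0.30380.


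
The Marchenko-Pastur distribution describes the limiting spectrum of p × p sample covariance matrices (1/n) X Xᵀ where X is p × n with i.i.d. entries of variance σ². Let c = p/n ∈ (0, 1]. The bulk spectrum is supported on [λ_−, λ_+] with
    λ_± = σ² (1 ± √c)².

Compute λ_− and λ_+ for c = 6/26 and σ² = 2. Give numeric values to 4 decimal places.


c = 6/26 = 0.230769; √c = 0.480384.
λ_− = σ² (1 − √c)² = 2 · (1 − 0.480384)² = 2 · (0.519616)² = 0.540001.
λ_+ = σ² (1 + √c)² = 2 · (1 + 0.480384)² = 2 · (1.480384)² = 4.383076.

Rounded to 4 decimal places: λ_− ≈ 0.5400, λ_+ ≈ 4.3831.


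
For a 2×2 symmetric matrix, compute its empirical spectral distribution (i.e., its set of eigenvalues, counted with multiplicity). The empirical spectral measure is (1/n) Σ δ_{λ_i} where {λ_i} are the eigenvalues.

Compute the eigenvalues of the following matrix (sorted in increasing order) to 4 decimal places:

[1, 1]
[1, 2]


Since M is real symmetric, both eigenvalues are real; they are the roots of det(λI − M) = λ² − (tr M) λ + det M.
tr M = 1 + 2 = 3.
det M = 1·2 − 1² = 2 − 1 = 1.
Characteristic polynomial: λ² − 3λ + 1 = 0.
Discriminant Δ = (tr M)² − 4·det M = 9 − 4 = 5; √Δ = 2.236068.
λ = (tr M ± √Δ)/2 = (3 ± 2.236068)/2, giving (tr M − √Δ)/2 = 0.3820 and (tr M + √Δ)/2 = 2.6180.

Eigenvalues sorted in increasing order: [0.3820, 2.6180].


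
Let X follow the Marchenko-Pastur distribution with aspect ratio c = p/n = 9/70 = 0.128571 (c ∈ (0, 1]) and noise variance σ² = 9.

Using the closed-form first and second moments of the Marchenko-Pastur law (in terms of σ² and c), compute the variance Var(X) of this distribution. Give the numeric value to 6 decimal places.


Recall the MP moments m_1 = E[X] = σ² and m_2 = E[X²] = σ⁴ (1 + c).
m_1 = E[X] = σ² = 9, so m_1² = 81.
m_2 = E[X²] = σ⁴ (1 + c) = 81 · (1 + 0.128571) = 81 · 1.128571 = 91.414286.
(Note m_2 − m_1² simplifies to c · σ⁴ = 0.128571 · 81.)

Var(X) = m_2 − m_1² = 91.414286 − 81 = 10.414286.


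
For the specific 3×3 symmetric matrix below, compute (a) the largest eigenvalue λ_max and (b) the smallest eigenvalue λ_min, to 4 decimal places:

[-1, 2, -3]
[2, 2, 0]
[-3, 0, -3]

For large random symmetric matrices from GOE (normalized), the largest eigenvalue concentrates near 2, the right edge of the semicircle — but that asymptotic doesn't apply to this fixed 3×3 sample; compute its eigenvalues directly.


Since M is real symmetric, all three eigenvalues are real; they are the roots of det(λI − M) = λ³ − (tr M) λ² + s λ − det M, where s is the sum of the principal 2×2 minors.
tr M = -1 + 2 + (-3) = -2.
s = ((-1)·2 − 2²) + ((-1)·(-3) − (-3)²) + (2·(-3) − 0²) = -6 + (-6) + (-6) = -18.
det M (expand along row 1) = (-1)·(-6) − 2·(-6) + (-3)·6 = 0.
Characteristic polynomial: λ³ + 2λ² − 18λ = 0.
Substitute λ = y + (tr M)/3 = y − 0.666667 to remove the quadratic term: y³ + p·y + q = 0 with p = s − (tr M)²/3 = -19.333333 and q = −2(tr M)³/27 + (tr M)·s/3 − det M = 12.592593.
Three real roots ⇒ use the trigonometric (Viète) form: r = 2√(−p/3) = 5.077182, φ = arccos(3q/(p·r)) = arccos(-0.384864) = 1.965856 rad.
y_k = r·cos(φ/3 − 2πk/3) for k = 0, 1, 2 gives y = 4.025566, 0.666667, -4.692232.
λ_k = y_k − 0.666667 gives λ = 3.3589, 0.0000, -5.3589 (check: the sum is -2.0000 = tr M).

Hence λ_max = 3.3589 and λ_min = -5.3589.


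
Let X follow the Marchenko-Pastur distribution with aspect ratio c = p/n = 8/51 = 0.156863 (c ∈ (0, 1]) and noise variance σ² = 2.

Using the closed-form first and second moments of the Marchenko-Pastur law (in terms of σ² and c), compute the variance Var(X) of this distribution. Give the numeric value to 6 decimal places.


Recall the MP moments m_1 = E[X] = σ² and m_2 = E[X²] = σ⁴ (1 + c).
m_1 = E[X] = σ² = 2, so m_1² = 4.
m_2 = E[X²] = σ⁴ (1 + c) = 4 · (1 + 0.156863) = 4 · 1.156863 = 4.627451.
(Note m_2 − m_1² simplifies to c · σ⁴ = 0.156863 · 4.)

Var(X) = m_2 − m_1² = 4.627451 − 4 = 0.627451.


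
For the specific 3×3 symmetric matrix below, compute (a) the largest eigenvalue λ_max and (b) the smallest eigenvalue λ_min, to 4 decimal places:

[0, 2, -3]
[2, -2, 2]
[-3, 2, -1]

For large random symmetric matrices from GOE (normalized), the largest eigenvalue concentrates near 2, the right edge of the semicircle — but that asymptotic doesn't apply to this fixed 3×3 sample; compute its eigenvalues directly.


Since M is real symmetric, all three eigenvalues are real; they are the roots of det(λI − M) = λ³ − (tr M) λ² + s λ − det M, where s is the sum of the principal 2×2 minors.
tr M = 0 + (-2) + (-1) = -3.
s = (0·(-2) − 2²) + (0·(-1) − (-3)²) + ((-2)·(-1) − 2²) = -4 + (-9) + (-2) = -15.
det M (expand along row 1) = 0·(-2) − 2·4 + (-3)·(-2) = -2.
Characteristic polynomial: λ³ + 3λ² − 15λ + 2 = 0.
Substitute λ = y + (tr M)/3 = y − 1.000000 to remove the quadratic term: y³ + p·y + q = 0 with p = s − (tr M)²/3 = -18.000000 and q = −2(tr M)³/27 + (tr M)·s/3 − det M = 19.000000.
Three real roots ⇒ use the trigonometric (Viète) form: r = 2√(−p/3) = 4.898979, φ = arccos(3q/(p·r)) = arccos(-0.646393) = 2.273644 rad.
y_k = r·cos(φ/3 − 2πk/3) for k = 0, 1, 2 gives y = 3.558099, 1.137275, -4.695374.
λ_k = y_k − 1.000000 gives λ = 2.5581, 0.1373, -5.6954 (check: the sum is -3.0000 = tr M).

Hence λ_max = 2.5581 and λ_min = -5.6954.


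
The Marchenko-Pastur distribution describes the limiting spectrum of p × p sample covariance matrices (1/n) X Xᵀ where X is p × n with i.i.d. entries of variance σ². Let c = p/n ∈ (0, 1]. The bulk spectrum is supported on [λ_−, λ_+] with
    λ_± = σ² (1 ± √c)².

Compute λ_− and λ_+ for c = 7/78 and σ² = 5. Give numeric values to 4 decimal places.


c = 7/78 = 0.089744; √c = 0.299572.
λ_− = σ² (1 − √c)² = 5 · (1 − 0.299572)² = 5 · (0.700428)² = 2.452995.
λ_+ = σ² (1 + √c)² = 5 · (1 + 0.299572)² = 5 · (1.299572)² = 8.444441.

Rounded to 4 decimal places: λ_− ≈ 2.4530, λ_+ ≈ 8.4444.


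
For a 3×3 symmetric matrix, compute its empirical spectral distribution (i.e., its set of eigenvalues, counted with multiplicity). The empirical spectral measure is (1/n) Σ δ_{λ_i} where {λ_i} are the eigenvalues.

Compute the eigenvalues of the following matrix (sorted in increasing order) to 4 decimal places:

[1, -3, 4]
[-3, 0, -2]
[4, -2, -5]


Since M is real symmetric, all three eigenvalues are real; they are the roots of det(λI − M) = λ³ − (tr M) λ² + s λ − det M, where s is the sum of the principal 2×2 minors.
tr M = 1 + 0 + (-5) = -4.
s = (1·0 − (-3)²) + (1·(-5) − 4²) + (0·(-5) − (-2)²) = -9 + (-21) + (-4) = -34.
det M (expand along row 1) = 1·(-4) − (-3)·23 + 4·6 = 89.
Characteristic polynomial: λ³ + 4λ² − 34λ − 89 = 0.
Substitute λ = y + (tr M)/3 = y − 1.333333 to remove the quadratic term: y³ + p·y + q = 0 with p = s − (tr M)²/3 = -39.333333 and q = −2(tr M)³/27 + (tr M)·s/3 − det M = -38.925926.
Three real roots ⇒ use the trigonometric (Viète) form: r = 2√(−p/3) = 7.241854, φ = arccos(3q/(p·r)) = arccos(0.409968) = 1.148378 rad.
y_k = r·cos(φ/3 − 2πk/3) for k = 0, 1, 2 gives y = 6.717726, -1.016332, -5.701394.
λ_k = y_k − 1.333333 gives λ = 5.3844, -2.3497, -7.0347 (check: the sum is -4.0000 = tr M).

Eigenvalues sorted in increasing order: [-7.0347, -2.3497, 5.3844].


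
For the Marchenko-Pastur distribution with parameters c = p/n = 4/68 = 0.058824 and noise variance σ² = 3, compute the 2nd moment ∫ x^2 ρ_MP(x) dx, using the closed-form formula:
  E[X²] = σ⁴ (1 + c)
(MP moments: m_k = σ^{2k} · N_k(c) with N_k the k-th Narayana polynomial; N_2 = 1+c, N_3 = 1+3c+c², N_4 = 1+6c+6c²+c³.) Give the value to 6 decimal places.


E[X²] = σ⁴ (1 + c) (second MP moment). With σ² = 3 (so σ⁴ = 9) and c = 4/68 = 0.058824: E[X²] = 9 · (1 + 0.058824) = 9 · 1.058824.

So E[X^2] = 9.529412.


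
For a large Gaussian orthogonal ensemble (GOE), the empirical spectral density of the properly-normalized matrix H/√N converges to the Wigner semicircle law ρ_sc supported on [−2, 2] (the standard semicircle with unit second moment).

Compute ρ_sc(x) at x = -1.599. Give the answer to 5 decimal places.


ρ_sc(x) = (1/(2π)) √(4 − x²). With x = -1.599:
  4 − x² = 4 − (-1.599)² = 4 − 2.556801 = 1.443199.
  √(4 − x²) = 1.201332.
  1/(2π) = 0.159155.
  ρ_sc(-1.599) = 0.159155 · 1.201332 = 0.191198.

Rounded to 5 decimal places: ρ_sc(-1.599) ≈ 0.19120.


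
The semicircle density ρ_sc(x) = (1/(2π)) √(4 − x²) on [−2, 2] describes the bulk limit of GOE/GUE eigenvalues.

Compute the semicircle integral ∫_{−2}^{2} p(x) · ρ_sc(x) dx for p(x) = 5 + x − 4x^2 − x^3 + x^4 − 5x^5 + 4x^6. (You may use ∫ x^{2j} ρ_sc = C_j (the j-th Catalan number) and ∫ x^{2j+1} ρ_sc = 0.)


Write p(x) = Σ a_i x^i, split into monomials and integrate each against ρ_sc separately.
Using ∫ x^{2j} ρ_sc = C_j = (1/(j+1)) C(2j, j) (Catalan numbers) and ∫ x^{2j+1} ρ_sc = 0 (odd monomials vanish by symmetry):
  i = 0 (even): a_0 · C_{0} = 5 · 1 = 5
  i = 1 (odd): ∫ x^1 ρ_sc = 0 (vanishes)
  i = 2 (even): a_2 · C_{1} = -4 · 1 = -4
  i = 3 (odd): ∫ x^3 ρ_sc = 0 (vanishes)
  i = 4 (even): a_4 · C_{2} = 1 · 2 = 2
  i = 5 (odd): ∫ x^5 ρ_sc = 0 (vanishes)
  i = 6 (even): a_6 · C_{3} = 4 · 5 = 20

Summing the contributions: ∫_{−2}^{2} p(x) ρ_sc(x) dx = 5 + (-4) + 2 + 20 = 23.


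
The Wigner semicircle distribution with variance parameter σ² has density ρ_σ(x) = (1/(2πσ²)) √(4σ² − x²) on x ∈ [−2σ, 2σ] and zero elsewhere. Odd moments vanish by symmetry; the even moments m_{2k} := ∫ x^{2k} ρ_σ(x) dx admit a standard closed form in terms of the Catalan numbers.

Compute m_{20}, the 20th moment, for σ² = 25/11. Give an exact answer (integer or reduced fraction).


By the scaled semicircle moment identity, m_{2k} = σ^{2k} · C_k with k = 10.
C_10 = (1/(k+1)) · C(2k, k) = (1/11) · C(20, 10) = (1/11) · 184756 = 16796.
σ^{2k} = (σ²)^k = (25/11)^10 = 95367431640625/25937424601.

Therefore m_{20} = σ^{20} · C_10 = (95367431640625/25937424601) · 16796 = 1601791381835937500/25937424601.


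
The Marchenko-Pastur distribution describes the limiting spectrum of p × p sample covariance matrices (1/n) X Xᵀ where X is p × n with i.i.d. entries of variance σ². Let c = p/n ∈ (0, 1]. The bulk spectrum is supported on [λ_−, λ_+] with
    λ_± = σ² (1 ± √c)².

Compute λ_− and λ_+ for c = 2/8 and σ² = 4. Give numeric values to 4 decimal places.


c = 2/8 = 0.250000; √c = 0.500000.
λ_− = σ² (1 − √c)² = 4 · (1 − 0.500000)² = 4 · (0.500000)² = 1.000000.
λ_+ = σ² (1 + √c)² = 4 · (1 + 0.500000)² = 4 · (1.500000)² = 9.000000.

Rounded to 4 decimal places: λ_− ≈ 1.0000, λ_+ ≈ 9.0000.


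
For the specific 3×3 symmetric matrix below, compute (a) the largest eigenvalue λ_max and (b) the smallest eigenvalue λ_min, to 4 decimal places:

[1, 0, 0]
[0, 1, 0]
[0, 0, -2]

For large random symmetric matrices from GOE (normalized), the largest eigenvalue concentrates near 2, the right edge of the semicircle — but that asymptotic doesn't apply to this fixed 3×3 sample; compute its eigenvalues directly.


Since M is real symmetric, all three eigenvalues are real; they are the roots of det(λI − M) = λ³ − (tr M) λ² + s λ − det M, where s is the sum of the principal 2×2 minors.
tr M = 1 + 1 + (-2) = 0.
s = (1·1 − 0²) + (1·(-2) − 0²) + (1·(-2) − 0²) = 1 + (-2) + (-2) = -3.
det M (expand along row 1) = 1·(-2) − 0·0 + 0·0 = -2.
Characteristic polynomial: λ³ − 3λ + 2 = 0.
Substitute λ = y + (tr M)/3 = y + 0.000000 to remove the quadratic term: y³ + p·y + q = 0 with p = s − (tr M)²/3 = -3.000000 and q = −2(tr M)³/27 + (tr M)·s/3 − det M = 2.000000.
Three real roots ⇒ use the trigonometric (Viète) form: r = 2√(−p/3) = 2.000000, φ = arccos(3q/(p·r)) = arccos(-1.000000) = 3.141593 rad.
y_k = r·cos(φ/3 − 2πk/3) for k = 0, 1, 2 gives y = 1.000000, 1.000000, -2.000000.
λ_k = y_k + 0.000000 gives λ = 1.0000, 1.0000, -2.0000 (check: the sum is 0.0000 = tr M).

Hence λ_max = 1.0000 and λ_min = -2.0000.
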